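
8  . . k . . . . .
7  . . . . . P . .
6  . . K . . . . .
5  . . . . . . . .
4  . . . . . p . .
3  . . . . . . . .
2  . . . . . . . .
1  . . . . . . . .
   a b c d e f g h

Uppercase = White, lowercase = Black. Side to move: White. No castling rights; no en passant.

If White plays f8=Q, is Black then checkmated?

After f8=Q: black king on c8; in check: yes, from the white queen on f8.
King squares — b7: attacked by Kc6; c7: attacked by Kc6; d7: attacked by Kc6; b8: attacked by Qf8; d8: attacked by Qf8.
Black has no legal moves → checkmate.

yes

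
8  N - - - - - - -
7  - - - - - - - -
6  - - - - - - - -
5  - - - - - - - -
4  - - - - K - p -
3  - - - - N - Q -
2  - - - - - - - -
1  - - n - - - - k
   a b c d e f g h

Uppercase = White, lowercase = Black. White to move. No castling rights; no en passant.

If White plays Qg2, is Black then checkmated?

yes

After Qg2: black king on h1; in check: yes, from the white queen on g2.
King squares — g1: attacked by Qg2; g2: attacked by Ne3; h2: attacked by Qg2.
Black has no legal moves → checkmate.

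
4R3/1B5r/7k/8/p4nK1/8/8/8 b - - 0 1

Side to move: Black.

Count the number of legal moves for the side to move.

Black to move; king on h6.
In check: no.
Legal moves: Rh8, Rg7+, Rf7, Re7, Rd7, Rc7, Rxb7, Kg7, Kg6, Ng6, Ne6, Nh5, Nd5, Nh3, Nd3, Ng2, Ne2, a3.
Count: 18.

18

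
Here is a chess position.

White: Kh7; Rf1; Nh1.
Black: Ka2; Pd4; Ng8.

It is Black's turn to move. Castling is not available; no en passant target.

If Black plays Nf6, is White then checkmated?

After Nf6: white king on h7; in check: yes, from the black knight on f6.
White has 5 legal replies: Kh8, Kg7, Kh6, Kg6, Rxf6.
In check but a legal move exists → not checkmate.

no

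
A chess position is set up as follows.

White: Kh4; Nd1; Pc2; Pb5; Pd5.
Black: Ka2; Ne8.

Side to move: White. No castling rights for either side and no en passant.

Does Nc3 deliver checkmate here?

no

After Nc3: black king on a2; in check: yes, from the white knight on c3.
Black has 3 legal replies: Ka3, Kb2, Ka1.
In check but a legal move exists → not checkmate.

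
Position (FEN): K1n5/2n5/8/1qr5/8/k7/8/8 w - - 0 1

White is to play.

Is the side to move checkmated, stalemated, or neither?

checkmate

White to move; white king on a8.
In check: yes, from the black knight on c7.
King squares — a7: attacked by Nc8; b7: attacked by Qb5; b8: attacked by Qb5.
Legal moves for White: none.
In check with no legal moves → checkmate.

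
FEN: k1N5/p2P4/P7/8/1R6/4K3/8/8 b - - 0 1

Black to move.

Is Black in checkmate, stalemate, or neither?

Black to move; black king on a8.
In check: no.
King squares — a7: own pawn; b7: attacked by Rb4; b8: attacked by Rb4.
Legal moves for Black: none.
Not in check and no legal moves → stalemate.

stalemate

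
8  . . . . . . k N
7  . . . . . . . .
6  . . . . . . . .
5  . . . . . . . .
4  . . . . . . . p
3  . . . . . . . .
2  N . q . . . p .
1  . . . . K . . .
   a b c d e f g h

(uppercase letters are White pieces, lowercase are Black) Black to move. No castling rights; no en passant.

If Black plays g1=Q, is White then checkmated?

After g1=Q: white king on e1; in check: yes, from the black queen on g1.
King squares — d1: attacked by Qg1; f1: attacked by Qg1; d2: attacked by Qc2; e2: attacked by Qc2; f2: attacked by Qg1.
White has no legal moves → checkmate.

yes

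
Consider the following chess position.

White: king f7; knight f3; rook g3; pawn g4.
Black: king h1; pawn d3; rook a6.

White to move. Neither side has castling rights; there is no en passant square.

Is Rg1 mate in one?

yes

After Rg1: black king on h1; in check: yes, from the white rook on g1.
King squares — g1: attacked by Nf3; g2: attacked by Rg1; h2: attacked by Nf3.
Black has no legal moves → checkmate.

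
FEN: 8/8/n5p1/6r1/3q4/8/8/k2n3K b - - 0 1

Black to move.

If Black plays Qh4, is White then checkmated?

After Qh4: white king on h1; in check: yes, from the black queen on h4.
King squares — g1: attacked by Rg5; g2: attacked by Rg5; h2: attacked by Qh4.
White has no legal moves → checkmate.

yes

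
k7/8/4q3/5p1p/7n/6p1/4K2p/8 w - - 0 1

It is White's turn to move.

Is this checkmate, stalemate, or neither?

White to move; white king on e2.
In check: yes, from the black queen on e6.
Legal moves for White: Kd3, Kd2, Kf1, Kd1.
White is in check but has 4 legal moves → neither.

neither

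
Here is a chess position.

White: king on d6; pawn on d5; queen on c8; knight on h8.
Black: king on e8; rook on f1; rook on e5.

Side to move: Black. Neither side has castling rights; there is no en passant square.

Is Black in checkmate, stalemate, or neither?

Black to move; black king on e8.
In check: yes, from the white queen on c8.
King squares — d7: attacked by Kd6; e7: attacked by Kd6; f7: attacked by Nh8; d8: attacked by Qc8; f8: attacked by Qc8.
Legal moves for Black: none.
In check with no legal moves → checkmate.

checkmate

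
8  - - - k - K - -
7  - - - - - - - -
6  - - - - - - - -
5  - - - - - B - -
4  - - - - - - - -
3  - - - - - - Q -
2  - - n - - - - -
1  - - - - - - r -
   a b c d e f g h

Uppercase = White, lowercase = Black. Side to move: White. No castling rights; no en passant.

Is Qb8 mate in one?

After Qb8: black king on d8; in check: yes, from the white queen on b8.
King squares — c7: attacked by Qb8; d7: attacked by Bf5; e7: attacked by Kf8; c8: attacked by Bf5; e8: attacked by Qb8.
Black has no legal moves → checkmate.

yes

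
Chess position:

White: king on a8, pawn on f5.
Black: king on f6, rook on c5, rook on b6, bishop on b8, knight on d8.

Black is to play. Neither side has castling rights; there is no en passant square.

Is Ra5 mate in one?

After Ra5: white king on a8; in check: yes, from the black rook on a5.
King squares — a7: attacked by Ra5; b7: attacked by Rb6; b8: attacked by Rb6.
White has no legal moves → checkmate.

yes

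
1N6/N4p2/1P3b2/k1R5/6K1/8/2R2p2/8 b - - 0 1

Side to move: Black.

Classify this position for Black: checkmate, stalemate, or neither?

Black to move; black king on a5.
In check: yes, from the white rook on c5.
Legal moves for Black: Kxb6, Kb4, Ka4.
Black is in check but has 3 legal moves → neither.

neither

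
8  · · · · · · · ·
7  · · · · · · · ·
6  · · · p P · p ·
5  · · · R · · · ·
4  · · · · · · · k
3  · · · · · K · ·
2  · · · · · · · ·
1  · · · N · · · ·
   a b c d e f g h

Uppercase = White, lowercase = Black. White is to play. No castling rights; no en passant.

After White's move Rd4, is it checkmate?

After Rd4: black king on h4; in check: yes, from the white rook on d4.
Black has 3 legal replies: Kh5, Kg5, Kh3.
In check but a legal move exists → not checkmate.

no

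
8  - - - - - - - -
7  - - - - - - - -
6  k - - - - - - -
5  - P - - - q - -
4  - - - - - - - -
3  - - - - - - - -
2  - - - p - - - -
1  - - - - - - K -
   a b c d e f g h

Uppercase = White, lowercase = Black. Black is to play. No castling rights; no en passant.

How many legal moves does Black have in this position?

6

Black to move; king on a6.
In check: yes, from the white pawn on b5.
Legal moves: Kb7, Ka7, Kb6, Kxb5, Ka5, Qxb5.
Count: 6.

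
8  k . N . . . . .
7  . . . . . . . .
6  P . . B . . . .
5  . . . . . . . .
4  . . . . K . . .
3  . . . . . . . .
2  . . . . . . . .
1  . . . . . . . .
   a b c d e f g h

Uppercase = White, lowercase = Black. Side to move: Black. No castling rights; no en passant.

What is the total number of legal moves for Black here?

0

Black to move; king on a8.
In check: no.
Legal moves: none.
Count: 0.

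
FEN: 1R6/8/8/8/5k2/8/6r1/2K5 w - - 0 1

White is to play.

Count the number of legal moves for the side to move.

16

White to move; king on c1.
In check: no.
Legal moves: Rh8, Rg8, Rf8+, Re8, Rd8, Rc8, Ra8, Rb7, Rb6, Rb5, Rb4+, Rb3, Rb2, Rb1, Kd1, Kb1.
Count: 16.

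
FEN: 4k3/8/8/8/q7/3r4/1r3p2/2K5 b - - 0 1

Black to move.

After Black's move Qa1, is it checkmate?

After Qa1: white king on c1; in check: yes, from the black queen on a1.
King squares — b1: attacked by Qa1; d1: attacked by Qa1; b2: attacked by Qa1; c2: attacked by Rb2; d2: attacked by Rb2.
White has no legal moves → checkmate.

yes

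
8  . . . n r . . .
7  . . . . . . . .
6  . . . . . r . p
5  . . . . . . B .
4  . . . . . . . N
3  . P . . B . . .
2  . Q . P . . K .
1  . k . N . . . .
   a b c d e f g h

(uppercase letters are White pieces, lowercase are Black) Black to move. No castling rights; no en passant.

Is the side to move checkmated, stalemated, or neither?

Black to move; black king on b1.
In check: yes, from the white queen on b2.
King squares — a1: attacked by Qb2; c1: attacked by Qb2; a2: attacked by Qb2; b2: attacked by Nd1; c2: attacked by Qb2.
Legal moves for Black: none.
In check with no legal moves → checkmate.

checkmate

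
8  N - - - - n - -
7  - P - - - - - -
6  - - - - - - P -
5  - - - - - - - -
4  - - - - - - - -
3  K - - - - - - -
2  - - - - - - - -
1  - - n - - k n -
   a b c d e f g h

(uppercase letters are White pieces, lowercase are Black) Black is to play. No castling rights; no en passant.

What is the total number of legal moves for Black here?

15

Black to move; king on f1.
In check: no.
Legal moves: Nh7, Nd7, Nxg6, Ne6, Nh3, Nf3, Nge2, Kg2, Kf2, Ke2, Ke1, Nd3, Nb3, Nce2, Na2.
Count: 15.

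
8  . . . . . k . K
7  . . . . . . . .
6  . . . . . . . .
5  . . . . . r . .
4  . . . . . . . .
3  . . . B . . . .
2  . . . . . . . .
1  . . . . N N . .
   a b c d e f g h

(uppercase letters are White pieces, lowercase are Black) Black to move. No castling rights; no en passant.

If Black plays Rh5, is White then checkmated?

no

After Rh5: white king on h8; in check: yes, from the black rook on h5.
White has 1 legal reply: Bh7.
In check but a legal move exists → not checkmate.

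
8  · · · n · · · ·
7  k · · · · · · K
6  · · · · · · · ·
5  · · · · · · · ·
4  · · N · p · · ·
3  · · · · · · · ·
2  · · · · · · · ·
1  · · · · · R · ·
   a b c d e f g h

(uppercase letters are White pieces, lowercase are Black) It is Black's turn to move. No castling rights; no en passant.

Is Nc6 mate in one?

no

After Nc6: white king on h7; in check: no.
White is not in check, so this cannot be checkmate.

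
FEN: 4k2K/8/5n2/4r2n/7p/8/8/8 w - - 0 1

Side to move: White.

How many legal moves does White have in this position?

0

White to move; king on h8.
In check: no.
Legal moves: none.
Count: 0.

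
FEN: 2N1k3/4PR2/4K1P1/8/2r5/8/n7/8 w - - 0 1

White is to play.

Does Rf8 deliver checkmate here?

yes

After Rf8: black king on e8; in check: yes, from the white rook on f8.
King squares — d7: attacked by Ke6; e7: attacked by Ke6; f7: attacked by Ke6; d8: attacked by Pe7; f8: attacked by Pe7.
Black has no legal moves → checkmate.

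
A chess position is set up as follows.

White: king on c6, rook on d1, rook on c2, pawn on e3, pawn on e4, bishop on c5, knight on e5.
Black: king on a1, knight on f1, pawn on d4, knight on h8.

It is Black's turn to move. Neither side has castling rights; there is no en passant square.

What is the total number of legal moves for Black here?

Black to move; king on a1.
In check: yes, from the white rook on d1.
Legal moves: none.
Count: 0.

0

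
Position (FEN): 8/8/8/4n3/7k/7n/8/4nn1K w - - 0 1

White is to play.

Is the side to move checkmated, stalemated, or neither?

White to move; white king on h1.
In check: no.
King squares — g1: attacked by Nh3; g2: attacked by Ne1; h2: attacked by Nf1.
Legal moves for White: none.
Not in check and no legal moves → stalemate.

stalemate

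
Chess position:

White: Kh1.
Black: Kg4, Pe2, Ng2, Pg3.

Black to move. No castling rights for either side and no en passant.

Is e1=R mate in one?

no

After e1=R: white king on h1; in check: yes, from the black rook on e1.
White has 1 legal reply: Kxg2.
In check but a legal move exists → not checkmate.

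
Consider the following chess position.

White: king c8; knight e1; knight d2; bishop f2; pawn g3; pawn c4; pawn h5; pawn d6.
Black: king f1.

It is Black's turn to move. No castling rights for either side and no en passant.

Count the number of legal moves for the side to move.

Black to move; king on f1.
In check: yes, from the white knight on d2.
Legal moves: Kxf2, Ke2.
Count: 2.

2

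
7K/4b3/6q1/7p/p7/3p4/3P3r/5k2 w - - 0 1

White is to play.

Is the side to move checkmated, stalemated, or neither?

stalemate

White to move; white king on h8.
In check: no.
King squares — g7: attacked by Qg6; h7: attacked by Qg6; g8: attacked by Qg6.
Legal moves for White: none.
Not in check and no legal moves → stalemate.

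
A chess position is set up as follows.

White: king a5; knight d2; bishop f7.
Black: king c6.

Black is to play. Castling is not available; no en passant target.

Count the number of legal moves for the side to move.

5

Black to move; king on c6.
In check: no.
Legal moves: Kd7, Kc7, Kb7, Kd6, Kc5.
Count: 5.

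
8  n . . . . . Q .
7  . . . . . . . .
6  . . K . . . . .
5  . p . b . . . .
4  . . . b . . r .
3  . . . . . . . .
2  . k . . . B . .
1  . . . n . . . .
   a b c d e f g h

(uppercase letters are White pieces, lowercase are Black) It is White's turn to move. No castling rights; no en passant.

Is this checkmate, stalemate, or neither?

neither

White to move; white king on c6.
In check: yes, from the black bishop on d5.
Legal moves for White: Kd7, Kd6, Kxd5, Kxb5, Qxd5.
White is in check but has 5 legal moves → neither.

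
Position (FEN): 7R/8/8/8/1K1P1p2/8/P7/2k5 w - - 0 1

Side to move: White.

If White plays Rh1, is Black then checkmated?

After Rh1: black king on c1; in check: yes, from the white rook on h1.
Black has 3 legal replies: Kd2, Kc2, Kb2.
In check but a legal move exists → not checkmate.

no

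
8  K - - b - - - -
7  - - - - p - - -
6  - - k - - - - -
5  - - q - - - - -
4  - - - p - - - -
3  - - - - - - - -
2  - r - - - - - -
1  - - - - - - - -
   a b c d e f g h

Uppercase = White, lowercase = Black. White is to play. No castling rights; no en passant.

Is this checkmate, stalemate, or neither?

stalemate

White to move; white king on a8.
In check: no.
King squares — a7: attacked by Qc5; b7: attacked by Rb2; b8: attacked by Rb2.
Legal moves for White: none.
Not in check and no legal moves → stalemate.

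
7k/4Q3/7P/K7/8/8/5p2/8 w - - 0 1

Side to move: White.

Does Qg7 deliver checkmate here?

After Qg7: black king on h8; in check: yes, from the white queen on g7.
King squares — g7: attacked by Ph6; h7: attacked by Qg7; g8: attacked by Qg7.
Black has no legal moves → checkmate.

yes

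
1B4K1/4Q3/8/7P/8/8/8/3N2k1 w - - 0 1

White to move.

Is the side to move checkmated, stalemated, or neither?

neither

White to move; white king on g8.
In check: no.
Legal moves for White include: Kh8, Kf8, Kh7, Kg7, Kf7, Bc7, Ba7+, Bd6, Be5, Bf4, Bg3, Bh2+, Qf8, Qe8, Qd8, Qh7, Qg7+, Qf7, ... (list truncated; more exist).
White has legal moves and is not in check → neither.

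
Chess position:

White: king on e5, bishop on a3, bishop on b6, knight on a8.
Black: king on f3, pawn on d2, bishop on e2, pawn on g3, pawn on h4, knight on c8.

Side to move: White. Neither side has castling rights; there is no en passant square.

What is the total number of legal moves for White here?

22

White to move; king on e5.
In check: no.
Legal moves: Nc7, Bd8, Bc7, Ba7, Bbc5, Ba5, Bd4, Be3, Bf2, Bg1, Kf6, Ke6, Kf5, Kd5, Kd4, Bf8, Be7, Bd6, Bac5, Bb4, Bb2, Bc1.
Count: 22.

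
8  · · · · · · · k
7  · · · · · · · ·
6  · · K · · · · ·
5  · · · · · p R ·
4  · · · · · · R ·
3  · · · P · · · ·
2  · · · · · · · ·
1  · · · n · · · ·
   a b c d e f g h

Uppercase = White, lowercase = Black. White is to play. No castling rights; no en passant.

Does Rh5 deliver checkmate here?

After Rh5: black king on h8; in check: yes, from the white rook on h5.
King squares — g7: attacked by Rg4; h7: attacked by Rh5; g8: attacked by Rg4.
Black has no legal moves → checkmate.

yes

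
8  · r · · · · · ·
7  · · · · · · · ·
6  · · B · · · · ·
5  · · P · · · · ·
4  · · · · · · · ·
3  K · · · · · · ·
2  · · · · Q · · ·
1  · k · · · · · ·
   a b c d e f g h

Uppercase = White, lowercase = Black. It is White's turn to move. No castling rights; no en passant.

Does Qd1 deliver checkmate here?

After Qd1: black king on b1; in check: yes, from the white queen on d1.
King squares — a1: attacked by Qd1; c1: attacked by Qd1; a2: attacked by Ka3; b2: attacked by Ka3; c2: attacked by Qd1.
Black has no legal moves → checkmate.

yes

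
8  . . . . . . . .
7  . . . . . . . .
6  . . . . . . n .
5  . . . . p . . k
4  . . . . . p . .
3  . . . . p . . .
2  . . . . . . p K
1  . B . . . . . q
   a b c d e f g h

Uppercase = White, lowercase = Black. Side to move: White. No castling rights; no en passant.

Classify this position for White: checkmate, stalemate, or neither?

checkmate

White to move; white king on h2.
In check: yes, from the black queen on h1.
King squares — g1: attacked by Qh1; h1: attacked by Pg2; g2: attacked by Qh1; g3: attacked by Pf4; h3: attacked by Qh1.
Legal moves for White: none.
In check with no legal moves → checkmate.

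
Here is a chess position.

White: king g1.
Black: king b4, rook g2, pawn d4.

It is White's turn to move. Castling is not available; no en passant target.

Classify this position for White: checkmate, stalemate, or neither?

neither

White to move; white king on g1.
In check: yes, from the black rook on g2.
King squares — f1: available; h1: available; f2: attacked by Rg2; g2: available; h2: attacked by Rg2.
Legal moves for White: Kxg2, Kh1, Kf1.
White is in check but has 3 legal moves → neither.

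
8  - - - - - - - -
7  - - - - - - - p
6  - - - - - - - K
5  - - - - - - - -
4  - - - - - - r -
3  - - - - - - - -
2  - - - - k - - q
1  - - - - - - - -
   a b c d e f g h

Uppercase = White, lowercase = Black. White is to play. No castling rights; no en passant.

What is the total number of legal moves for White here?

0

White to move; king on h6.
In check: yes, from the black queen on h2.
Legal moves: none.
Count: 0.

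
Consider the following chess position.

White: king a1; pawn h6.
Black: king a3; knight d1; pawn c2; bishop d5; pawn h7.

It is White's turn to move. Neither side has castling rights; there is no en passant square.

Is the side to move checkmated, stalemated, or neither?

stalemate

White to move; white king on a1.
In check: no.
King squares — b1: attacked by Pc2; a2: attacked by Ka3; b2: attacked by Nd1.
Legal moves for White: none.
Not in check and no legal moves → stalemate.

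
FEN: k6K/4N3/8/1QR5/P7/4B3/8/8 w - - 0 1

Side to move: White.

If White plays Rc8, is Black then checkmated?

After Rc8: black king on a8; in check: yes, from the white rook on c8.
King squares — a7: attacked by Be3; b7: attacked by Qb5; b8: attacked by Qb5.
Black has no legal moves → checkmate.

yes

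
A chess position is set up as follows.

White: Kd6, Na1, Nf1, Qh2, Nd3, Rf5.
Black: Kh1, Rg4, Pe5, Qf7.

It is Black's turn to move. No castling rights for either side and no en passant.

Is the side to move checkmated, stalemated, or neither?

Black to move; black king on h1.
In check: yes, from the white queen on h2.
King squares — g1: attacked by Qh2; g2: attacked by Qh2; h2: attacked by Nf1.
Legal moves for Black: none.
In check with no legal moves → checkmate.

checkmate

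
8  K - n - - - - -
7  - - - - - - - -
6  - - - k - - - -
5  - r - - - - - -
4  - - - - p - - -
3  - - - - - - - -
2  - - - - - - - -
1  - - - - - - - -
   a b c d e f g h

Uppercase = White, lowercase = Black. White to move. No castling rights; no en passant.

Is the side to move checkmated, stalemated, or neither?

stalemate

White to move; white king on a8.
In check: no.
King squares — a7: attacked by Nc8; b7: attacked by Rb5; b8: attacked by Rb5.
Legal moves for White: none.
Not in check and no legal moves → stalemate.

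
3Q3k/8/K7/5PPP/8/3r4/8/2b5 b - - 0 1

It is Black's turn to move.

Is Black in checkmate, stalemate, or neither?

neither

Black to move; black king on h8.
In check: yes, from the white queen on d8.
King squares — g7: available; h7: available; g8: attacked by Qd8.
Legal moves for Black: Kh7, Kg7, Rxd8.
Black is in check but has 3 legal moves → neither.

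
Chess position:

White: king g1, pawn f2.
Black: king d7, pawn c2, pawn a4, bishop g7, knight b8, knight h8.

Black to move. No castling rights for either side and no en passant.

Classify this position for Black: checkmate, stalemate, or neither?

Black to move; black king on d7.
In check: no.
Legal moves for Black include: Nf7, Ng6, Nc6, Na6, Bf8, Bh6, Bf6, Be5, Bd4, Bc3, Bb2, Ba1, Ke8, Kd8, Kc8, Ke7, Kc7, Ke6, ... (list truncated; more exist).
Black has legal moves and is not in check → neither.

neither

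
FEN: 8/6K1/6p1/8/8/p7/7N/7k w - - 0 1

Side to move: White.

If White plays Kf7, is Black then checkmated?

After Kf7: black king on h1; in check: no.
Black is not in check, so this cannot be checkmate.

no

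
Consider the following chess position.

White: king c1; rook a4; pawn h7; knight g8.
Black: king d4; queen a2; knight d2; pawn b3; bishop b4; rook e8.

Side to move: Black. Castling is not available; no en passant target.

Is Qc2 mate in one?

After Qc2: white king on c1; in check: yes, from the black queen on c2.
King squares — b1: attacked by Qc2; d1: attacked by Qc2; b2: attacked by Qc2; c2: attacked by Pb3; d2: attacked by Qc2.
White has no legal moves → checkmate.

yes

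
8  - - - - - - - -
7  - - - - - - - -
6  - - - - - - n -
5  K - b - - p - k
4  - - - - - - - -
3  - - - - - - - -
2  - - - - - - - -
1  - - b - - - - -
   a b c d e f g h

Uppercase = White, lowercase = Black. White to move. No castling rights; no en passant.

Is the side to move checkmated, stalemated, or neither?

neither

White to move; white king on a5.
In check: no.
Legal moves for White: Ka6, Kb5, Ka4.
White has 3 legal moves and is not in check → neither.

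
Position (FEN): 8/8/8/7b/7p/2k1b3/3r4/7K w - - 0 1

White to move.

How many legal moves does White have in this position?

0

White to move; king on h1.
In check: no.
Legal moves: none.
Count: 0.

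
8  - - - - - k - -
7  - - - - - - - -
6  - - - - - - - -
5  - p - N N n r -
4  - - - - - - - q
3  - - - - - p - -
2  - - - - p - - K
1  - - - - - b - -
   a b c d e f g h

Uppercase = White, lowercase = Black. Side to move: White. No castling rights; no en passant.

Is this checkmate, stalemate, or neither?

checkmate

White to move; white king on h2.
In check: yes, from the black queen on h4.
King squares — g1: attacked by Rg5; h1: attacked by Qh4; g2: attacked by Bf1; g3: attacked by Qh4; h3: attacked by Bf1.
Legal moves for White: none.
In check with no legal moves → checkmate.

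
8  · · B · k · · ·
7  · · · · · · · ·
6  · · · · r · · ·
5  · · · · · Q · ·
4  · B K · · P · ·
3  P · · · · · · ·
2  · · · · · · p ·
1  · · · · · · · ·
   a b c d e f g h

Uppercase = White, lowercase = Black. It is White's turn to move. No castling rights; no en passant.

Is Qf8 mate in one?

yes

After Qf8: black king on e8; in check: yes, from the white queen on f8.
King squares — d7: attacked by Bc8; e7: attacked by Bb4; f7: attacked by Qf8; d8: attacked by Qf8; f8: attacked by Bb4.
Black has no legal moves → checkmate.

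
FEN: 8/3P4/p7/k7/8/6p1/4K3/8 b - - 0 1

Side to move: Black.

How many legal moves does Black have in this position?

Black to move; king on a5.
In check: no.
Legal moves: Kb6, Kb5, Kb4, Ka4, g2.
Count: 5.

5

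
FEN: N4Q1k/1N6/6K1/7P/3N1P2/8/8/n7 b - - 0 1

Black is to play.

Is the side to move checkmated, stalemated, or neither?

checkmate

Black to move; black king on h8.
In check: yes, from the white queen on f8.
King squares — g7: attacked by Kg6; h7: attacked by Kg6; g8: attacked by Qf8.
Legal moves for Black: none.
In check with no legal moves → checkmate.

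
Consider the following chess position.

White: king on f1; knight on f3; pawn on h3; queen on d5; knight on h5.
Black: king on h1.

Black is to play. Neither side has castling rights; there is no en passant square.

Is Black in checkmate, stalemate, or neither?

stalemate

Black to move; black king on h1.
In check: no.
King squares — g1: attacked by Kf1; g2: attacked by Kf1; h2: attacked by Nf3.
Legal moves for Black: none.
Not in check and no legal moves → stalemate.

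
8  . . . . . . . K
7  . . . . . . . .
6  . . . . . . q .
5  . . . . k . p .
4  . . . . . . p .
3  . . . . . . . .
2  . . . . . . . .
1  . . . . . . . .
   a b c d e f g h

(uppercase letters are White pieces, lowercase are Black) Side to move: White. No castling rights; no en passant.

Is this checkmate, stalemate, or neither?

White to move; white king on h8.
In check: no.
King squares — g7: attacked by Qg6; h7: attacked by Qg6; g8: attacked by Qg6.
Legal moves for White: none.
Not in check and no legal moves → stalemate.

stalemate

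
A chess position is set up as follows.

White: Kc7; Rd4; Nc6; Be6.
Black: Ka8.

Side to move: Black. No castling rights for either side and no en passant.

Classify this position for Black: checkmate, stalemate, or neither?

stalemate

Black to move; black king on a8.
In check: no.
King squares — a7: attacked by Nc6; b7: attacked by Kc7; b8: attacked by Nc6.
Legal moves for Black: none.
Not in check and no legal moves → stalemate.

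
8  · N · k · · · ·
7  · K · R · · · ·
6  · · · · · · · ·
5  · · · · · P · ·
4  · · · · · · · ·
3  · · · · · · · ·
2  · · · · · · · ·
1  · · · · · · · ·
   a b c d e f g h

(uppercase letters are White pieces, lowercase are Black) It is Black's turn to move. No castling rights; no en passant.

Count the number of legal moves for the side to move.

Black to move; king on d8.
In check: yes, from the white rook on d7.
Legal moves: Ke8.
Count: 1.

1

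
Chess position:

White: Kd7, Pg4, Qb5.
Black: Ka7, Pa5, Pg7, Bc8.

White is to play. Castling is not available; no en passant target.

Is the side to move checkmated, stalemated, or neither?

White to move; white king on d7.
In check: yes, from the black bishop on c8.
Legal moves for White: Ke8, Kd8, Kxc8, Ke7, Kc7, Kd6, Kc6.
White is in check but has 7 legal moves → neither.

neither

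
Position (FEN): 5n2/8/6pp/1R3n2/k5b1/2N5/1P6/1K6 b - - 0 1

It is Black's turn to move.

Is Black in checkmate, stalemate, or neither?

Black to move; black king on a4.
In check: yes, from the white knight on c3.
King squares — a3: attacked by Pb2; b3: attacked by Rb5; b4: attacked by Rb5; a5: attacked by Rb5; b5: attacked by Nc3.
Legal moves for Black: none.
In check with no legal moves → checkmate.

checkmate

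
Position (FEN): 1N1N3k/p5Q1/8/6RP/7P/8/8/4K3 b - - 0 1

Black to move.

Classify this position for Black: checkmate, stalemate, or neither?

checkmate

Black to move; black king on h8.
In check: yes, from the white queen on g7.
King squares — g7: attacked by Rg5; h7: attacked by Qg7; g8: attacked by Qg7.
Legal moves for Black: none.
In check with no legal moves → checkmate.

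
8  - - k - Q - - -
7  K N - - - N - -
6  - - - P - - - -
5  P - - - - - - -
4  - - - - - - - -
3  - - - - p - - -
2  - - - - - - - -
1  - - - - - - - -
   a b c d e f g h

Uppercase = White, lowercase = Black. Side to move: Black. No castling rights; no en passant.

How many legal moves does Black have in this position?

Black to move; king on c8.
In check: yes, from the white queen on e8.
Legal moves: none.
Count: 0.

0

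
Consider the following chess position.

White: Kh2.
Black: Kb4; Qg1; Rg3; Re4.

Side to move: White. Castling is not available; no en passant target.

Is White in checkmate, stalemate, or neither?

White to move; white king on h2.
In check: yes, from the black queen on g1.
King squares — g1: attacked by Rg3; h1: attacked by Qg1; g2: attacked by Qg1; g3: attacked by Qg1; h3: attacked by Rg3.
Legal moves for White: none.
In check with no legal moves → checkmate.

checkmate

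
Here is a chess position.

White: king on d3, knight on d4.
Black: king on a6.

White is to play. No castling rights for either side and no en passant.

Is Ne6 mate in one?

no

After Ne6: black king on a6; in check: no.
Black is not in check, so this cannot be checkmate.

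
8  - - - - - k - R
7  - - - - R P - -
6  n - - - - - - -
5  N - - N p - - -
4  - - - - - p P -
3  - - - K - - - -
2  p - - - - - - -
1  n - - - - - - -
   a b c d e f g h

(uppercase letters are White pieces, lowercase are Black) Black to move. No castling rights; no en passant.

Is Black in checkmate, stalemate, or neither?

Black to move; black king on f8.
In check: yes, from the white rook on h8.
King squares — e7: attacked by Nd5; f7: attacked by Re7; g7: available; e8: attacked by Re7; g8: attacked by Pf7.
Legal moves for Black: Kg7.
Black is in check but has 1 legal move → neither.

neither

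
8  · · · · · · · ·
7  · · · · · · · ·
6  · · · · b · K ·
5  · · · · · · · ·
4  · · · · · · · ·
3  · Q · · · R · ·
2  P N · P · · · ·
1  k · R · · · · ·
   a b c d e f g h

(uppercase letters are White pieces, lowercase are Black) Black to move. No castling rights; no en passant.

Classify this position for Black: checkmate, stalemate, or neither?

Black to move; black king on a1.
In check: yes, from the white rook on c1.
King squares — b1: attacked by Rc1; a2: attacked by Qb3; b2: attacked by Qb3.
Legal moves for Black: none.
In check with no legal moves → checkmate.

checkmate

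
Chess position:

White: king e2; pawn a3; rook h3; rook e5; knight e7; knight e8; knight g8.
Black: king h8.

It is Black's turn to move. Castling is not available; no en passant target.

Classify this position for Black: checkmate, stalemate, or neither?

checkmate

Black to move; black king on h8.
In check: yes, from the white rook on h3.
King squares — g7: attacked by Ne8; h7: attacked by Rh3; g8: attacked by Ne7.
Legal moves for Black: none.
In check with no legal moves → checkmate.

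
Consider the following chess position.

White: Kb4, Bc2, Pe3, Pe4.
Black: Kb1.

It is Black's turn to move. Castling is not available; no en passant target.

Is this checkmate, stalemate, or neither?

neither

Black to move; black king on b1.
In check: yes, from the white bishop on c2.
Legal moves for Black: Kxc2, Kb2, Ka2, Kc1, Ka1.
Black is in check but has 5 legal moves → neither.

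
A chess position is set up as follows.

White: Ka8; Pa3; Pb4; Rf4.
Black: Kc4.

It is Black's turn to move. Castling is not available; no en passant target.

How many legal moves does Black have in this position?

Black to move; king on c4.
In check: yes, from the white rook on f4.
Legal moves: Kd5, Kb5, Kd3, Kc3, Kb3.
Count: 5.

5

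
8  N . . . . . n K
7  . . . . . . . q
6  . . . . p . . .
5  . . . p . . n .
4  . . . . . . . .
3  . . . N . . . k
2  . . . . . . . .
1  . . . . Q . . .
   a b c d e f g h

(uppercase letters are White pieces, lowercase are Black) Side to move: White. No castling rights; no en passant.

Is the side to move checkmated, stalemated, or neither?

White to move; white king on h8.
In check: yes, from the black queen on h7.
King squares — g7: attacked by Qh7; h7: attacked by Ng5; g8: attacked by Qh7.
Legal moves for White: none.
In check with no legal moves → checkmate.

checkmate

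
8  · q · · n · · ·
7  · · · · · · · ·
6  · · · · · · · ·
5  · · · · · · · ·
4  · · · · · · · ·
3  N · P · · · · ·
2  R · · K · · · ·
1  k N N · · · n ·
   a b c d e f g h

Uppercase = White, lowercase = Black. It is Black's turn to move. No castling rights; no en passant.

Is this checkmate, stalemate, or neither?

Black to move; black king on a1.
In check: yes, from the white rook on a2.
King squares — b1: attacked by Na3; a2: attacked by Nc1; b2: attacked by Ra2.
Legal moves for Black: none.
In check with no legal moves → checkmate.

checkmate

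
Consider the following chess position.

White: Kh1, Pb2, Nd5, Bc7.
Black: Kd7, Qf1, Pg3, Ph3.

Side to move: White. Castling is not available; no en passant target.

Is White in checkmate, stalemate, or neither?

White to move; white king on h1.
In check: yes, from the black queen on f1.
King squares — g1: attacked by Qf1; g2: attacked by Qf1; h2: attacked by Pg3.
Legal moves for White: none.
In check with no legal moves → checkmate.

checkmate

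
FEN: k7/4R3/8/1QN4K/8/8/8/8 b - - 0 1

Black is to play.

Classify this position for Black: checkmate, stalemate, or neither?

Black to move; black king on a8.
In check: no.
King squares — a7: attacked by Re7; b7: attacked by Qb5; b8: attacked by Qb5.
Legal moves for Black: none.
Not in check and no legal moves → stalemate.

stalemate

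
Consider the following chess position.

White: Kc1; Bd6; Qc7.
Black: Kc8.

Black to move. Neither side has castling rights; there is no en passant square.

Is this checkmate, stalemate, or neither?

checkmate

Black to move; black king on c8.
In check: yes, from the white queen on c7.
King squares — b7: attacked by Qc7; c7: attacked by Bd6; d7: attacked by Qc7; b8: attacked by Qc7; d8: attacked by Qc7.
Legal moves for Black: none.
In check with no legal moves → checkmate.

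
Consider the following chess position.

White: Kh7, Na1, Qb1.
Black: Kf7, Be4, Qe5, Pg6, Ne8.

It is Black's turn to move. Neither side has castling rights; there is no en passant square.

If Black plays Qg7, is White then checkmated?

yes

After Qg7: white king on h7; in check: yes, from the black queen on g7.
King squares — g6: attacked by Be4; h6: attacked by Qg7; g7: attacked by Kf7; g8: attacked by Kf7; h8: attacked by Qg7.
White has no legal moves → checkmate.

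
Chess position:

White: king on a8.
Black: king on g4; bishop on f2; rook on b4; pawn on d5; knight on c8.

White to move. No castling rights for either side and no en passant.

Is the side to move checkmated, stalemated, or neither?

White to move; white king on a8.
In check: no.
King squares — a7: attacked by Bf2; b7: attacked by Rb4; b8: attacked by Rb4.
Legal moves for White: none.
Not in check and no legal moves → stalemate.

stalemate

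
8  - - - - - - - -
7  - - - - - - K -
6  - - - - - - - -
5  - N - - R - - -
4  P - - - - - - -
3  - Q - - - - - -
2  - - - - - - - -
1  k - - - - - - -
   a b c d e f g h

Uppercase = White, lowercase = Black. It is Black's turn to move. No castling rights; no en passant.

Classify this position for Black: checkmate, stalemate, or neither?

Black to move; black king on a1.
In check: no.
King squares — b1: attacked by Qb3; a2: attacked by Qb3; b2: attacked by Qb3.
Legal moves for Black: none.
Not in check and no legal moves → stalemate.

stalemate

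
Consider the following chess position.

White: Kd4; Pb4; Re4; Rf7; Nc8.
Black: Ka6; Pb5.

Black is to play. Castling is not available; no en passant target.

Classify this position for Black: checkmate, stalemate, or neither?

Black to move; black king on a6.
In check: no.
King squares — a5: attacked by Pb4; b5: own pawn; b6: attacked by Nc8; a7: attacked by Rf7; b7: attacked by Rf7.
Legal moves for Black: none.
Not in check and no legal moves → stalemate.

stalemate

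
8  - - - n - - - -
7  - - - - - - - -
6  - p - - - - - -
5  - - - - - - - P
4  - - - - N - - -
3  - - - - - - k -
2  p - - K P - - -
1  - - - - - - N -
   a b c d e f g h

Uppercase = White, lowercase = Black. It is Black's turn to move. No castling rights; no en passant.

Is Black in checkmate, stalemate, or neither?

neither

Black to move; black king on g3.
In check: yes, from the white knight on e4.
Legal moves for Black: Kh4, Kg4, Kf4, Kh2, Kg2.
Black is in check but has 5 legal moves → neither.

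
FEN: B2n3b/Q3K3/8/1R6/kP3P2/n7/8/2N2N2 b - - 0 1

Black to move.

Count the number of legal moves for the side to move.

Black to move; king on a4.
In check: yes, from the white queen on a7.
Legal moves: Kxb5.
Count: 1.

1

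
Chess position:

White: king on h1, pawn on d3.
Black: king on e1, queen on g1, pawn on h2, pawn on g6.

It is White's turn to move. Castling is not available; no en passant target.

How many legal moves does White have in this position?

0

White to move; king on h1.
In check: yes, from the black queen on g1.
Legal moves: none.
Count: 0.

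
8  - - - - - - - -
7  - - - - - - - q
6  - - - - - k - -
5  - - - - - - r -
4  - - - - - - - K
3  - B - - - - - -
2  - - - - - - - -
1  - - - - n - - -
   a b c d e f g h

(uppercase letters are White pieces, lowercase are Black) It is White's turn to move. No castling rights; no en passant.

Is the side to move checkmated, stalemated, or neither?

checkmate

White to move; white king on h4.
In check: yes, from the black queen on h7.
King squares — g3: attacked by Rg5; h3: attacked by Qh7; g4: attacked by Rg5; g5: attacked by Kf6; h5: attacked by Rg5.
Legal moves for White: none.
In check with no legal moves → checkmate.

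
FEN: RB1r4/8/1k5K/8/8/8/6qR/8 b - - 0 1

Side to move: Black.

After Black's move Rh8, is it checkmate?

yes

After Rh8: white king on h6; in check: yes, from the black rook on h8.
King squares — g5: attacked by Qg2; h5: attacked by Rh8; g6: attacked by Qg2; g7: attacked by Qg2; h7: attacked by Rh8.
White has no legal moves → checkmate.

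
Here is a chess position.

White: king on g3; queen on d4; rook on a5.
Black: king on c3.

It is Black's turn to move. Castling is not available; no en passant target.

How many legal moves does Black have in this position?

Black to move; king on c3.
In check: yes, from the white queen on d4.
Legal moves: Kxd4, Kb3, Kc2.
Count: 3.

3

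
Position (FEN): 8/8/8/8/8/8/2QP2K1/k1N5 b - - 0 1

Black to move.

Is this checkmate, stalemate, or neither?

stalemate

Black to move; black king on a1.
In check: no.
King squares — b1: attacked by Qc2; a2: attacked by Nc1; b2: attacked by Qc2.
Legal moves for Black: none.
Not in check and no legal moves → stalemate.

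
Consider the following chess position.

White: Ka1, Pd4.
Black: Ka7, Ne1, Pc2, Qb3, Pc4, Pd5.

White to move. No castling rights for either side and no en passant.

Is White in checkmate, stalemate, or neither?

White to move; white king on a1.
In check: no.
King squares — b1: attacked by Pc2; a2: attacked by Qb3; b2: attacked by Qb3.
Legal moves for White: none.
Not in check and no legal moves → stalemate.

stalemate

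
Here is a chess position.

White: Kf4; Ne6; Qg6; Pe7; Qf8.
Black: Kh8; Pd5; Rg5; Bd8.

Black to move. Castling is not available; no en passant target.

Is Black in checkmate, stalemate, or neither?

Black to move; black king on h8.
In check: yes, from the white queen on f8.
King squares — g7: attacked by Ne6; h7: attacked by Qg6; g8: attacked by Qg6.
Legal moves for Black: none.
In check with no legal moves → checkmate.

checkmate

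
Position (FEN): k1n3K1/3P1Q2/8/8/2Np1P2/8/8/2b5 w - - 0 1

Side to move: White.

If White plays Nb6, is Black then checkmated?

no

After Nb6: black king on a8; in check: yes, from the white knight on b6.
Black has 4 legal replies: Kb8, Kb7, Ka7, Nxb6.
In check but a legal move exists → not checkmate.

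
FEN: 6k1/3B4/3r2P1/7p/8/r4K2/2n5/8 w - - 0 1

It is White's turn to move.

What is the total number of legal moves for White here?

5

White to move; king on f3.
In check: yes, from the black rook on a3.
Legal moves: Kf4, Ke4, Kg2, Kf2, Ke2.
Count: 5.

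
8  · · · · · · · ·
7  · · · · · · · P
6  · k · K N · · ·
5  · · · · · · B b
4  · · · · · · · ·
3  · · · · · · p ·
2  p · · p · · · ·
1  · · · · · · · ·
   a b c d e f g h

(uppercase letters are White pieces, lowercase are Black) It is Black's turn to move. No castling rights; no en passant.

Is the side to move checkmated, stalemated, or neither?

Black to move; black king on b6.
In check: no.
Legal moves for Black include: Kb7, Ka7, Ka6, Kb5, Ka5, Be8, Bf7, Bg6, Bg4, Bf3, Be2, Bd1, g2, d1=Q+, d1=R+, d1=B, d1=N, a1=Q, ... (list truncated; more exist).
Black has legal moves and is not in check → neither.

neither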